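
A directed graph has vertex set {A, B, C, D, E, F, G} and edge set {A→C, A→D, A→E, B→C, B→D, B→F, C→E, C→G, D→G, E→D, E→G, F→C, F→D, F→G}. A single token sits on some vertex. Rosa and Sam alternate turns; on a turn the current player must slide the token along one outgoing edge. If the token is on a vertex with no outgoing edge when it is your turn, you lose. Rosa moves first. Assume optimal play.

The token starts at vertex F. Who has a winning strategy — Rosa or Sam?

Label each position W (a win for the player to move) or L (a loss). A position with no legal move is L; any other position is W exactly when some move reaches an L, and L when every move reaches a W.
Every edge goes from a vertex to one that appears earlier in the order G, D, E, C, F, B, A, so processing vertices in that order labels each vertex after all of its successors.
G: no outgoing edge → L
D: W (go to G, an L position)
E: W (go to G, an L position)
C: W (go to G, an L position)
F: W (go to G, an L position)
B: L (options F(W), C(W), D(W) are all W)
A: L (options C(W), E(W), D(W) are all W)
From F Rosa can move to G, reaching an L position.

Rosa wins.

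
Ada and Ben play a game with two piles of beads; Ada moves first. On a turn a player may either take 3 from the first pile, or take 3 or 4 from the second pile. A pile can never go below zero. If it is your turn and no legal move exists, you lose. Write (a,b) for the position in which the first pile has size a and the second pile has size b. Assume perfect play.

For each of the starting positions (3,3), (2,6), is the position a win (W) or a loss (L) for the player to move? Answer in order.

(3,3): L, (2,6): W

Use the standard recursion: the mover loses at a terminal position; elsewhere, the mover wins exactly when some move hands the opponent an L position.
No move ever increases a pile, so every position that can arise here has a ≤ 3 and b ≤ 6; it is enough to label the cells with 0 ≤ a ≤ 3 and 0 ≤ b ≤ 6.
Every move lowers a or b (never raises either), so fill the grid row by row in increasing a, and left to right within a row: each cell's successors are then already labelled.
      b=0  b=1  b=2  b=3  b=4  b=5  b=6
a=0:    L    L    L    W    W    W    W
a=1:    L    L    L    W    W    W    W
a=2:    L    L    L    W    W    W    W
a=3:    W    W    W    L    L    L    W
Cells with no legal move (terminal, hence L): (0,0), (0,1), (0,2), (1,0), (1,1), (1,2), (2,0), (2,1), (2,2).
The remaining L cells, each justified by listing all of its moves:
(3,3): only reaches (0,3)(W), (3,0)(W), all W → L
(3,4): only reaches (0,4)(W), (3,1)(W), (3,0)(W), all W → L
(3,5): only reaches (0,5)(W), (3,2)(W), (3,1)(W), all W → L
Every other cell has at least one move into one of the L cells above, so it is W.
(3,3): one of the L cells justified above, so L
(2,6): the move to (2,2) reaches an L cell, so W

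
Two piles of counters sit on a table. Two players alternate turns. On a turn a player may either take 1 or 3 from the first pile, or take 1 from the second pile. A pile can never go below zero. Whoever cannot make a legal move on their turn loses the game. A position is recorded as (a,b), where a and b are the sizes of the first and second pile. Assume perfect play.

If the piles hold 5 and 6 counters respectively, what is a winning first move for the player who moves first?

Compute win/loss labels from the base case upward. A position with no move is L. Any other position is W if it can reach an L in one move, else L.
No move ever increases a pile, so every position that can arise here has a ≤ 5 and b ≤ 6; it is enough to label the cells with 0 ≤ a ≤ 5 and 0 ≤ b ≤ 6.
Every move lowers a or b (never raises either), so fill the grid row by row in increasing a, and left to right within a row: each cell's successors are then already labelled.
      b=0  b=1  b=2  b=3  b=4  b=5  b=6
a=0:    L    W    L    W    L    W    L
a=1:    W    L    W    L    W    L    W
a=2:    L    W    L    W    L    W    L
a=3:    W    L    W    L    W    L    W
a=4:    L    W    L    W    L    W    L
a=5:    W    L    W    L    W    L    W
Cells with no legal move (terminal, hence L): (0,0).
The remaining L cells, each justified by listing all of its moves:
(0,2): only reaches (0,1)(W), which is W → L
(0,4): only reaches (0,3)(W), which is W → L
(0,6): only reaches (0,5)(W), which is W → L
(1,1): only reaches (0,1)(W), (1,0)(W), all W → L
(1,3): only reaches (0,3)(W), (1,2)(W), all W → L
(1,5): only reaches (0,5)(W), (1,4)(W), all W → L
(2,0): only reaches (1,0)(W), which is W → L
(2,2): only reaches (1,2)(W), (2,1)(W), all W → L
(2,4): only reaches (1,4)(W), (2,3)(W), all W → L
(2,6): only reaches (1,6)(W), (2,5)(W), all W → L
(3,1): only reaches (2,1)(W), (0,1)(W), (3,0)(W), all W → L
(3,3): only reaches (2,3)(W), (0,3)(W), (3,2)(W), all W → L
(3,5): only reaches (2,5)(W), (0,5)(W), (3,4)(W), all W → L
(4,0): only reaches (3,0)(W), (1,0)(W), all W → L
(4,2): only reaches (3,2)(W), (1,2)(W), (4,1)(W), all W → L
(4,4): only reaches (3,4)(W), (1,4)(W), (4,3)(W), all W → L
(4,6): only reaches (3,6)(W), (1,6)(W), (4,5)(W), all W → L
(5,1): only reaches (4,1)(W), (2,1)(W), (5,0)(W), all W → L
(5,3): only reaches (4,3)(W), (2,3)(W), (5,2)(W), all W → L
(5,5): only reaches (4,5)(W), (2,5)(W), (5,4)(W), all W → L
Every other cell has at least one move into one of the L cells above, so it is W.
From (5,6), the L positions reachable in one move are: (4,6), (2,6), (5,5). Any move reaching one of these is winning.

Move to (4,6).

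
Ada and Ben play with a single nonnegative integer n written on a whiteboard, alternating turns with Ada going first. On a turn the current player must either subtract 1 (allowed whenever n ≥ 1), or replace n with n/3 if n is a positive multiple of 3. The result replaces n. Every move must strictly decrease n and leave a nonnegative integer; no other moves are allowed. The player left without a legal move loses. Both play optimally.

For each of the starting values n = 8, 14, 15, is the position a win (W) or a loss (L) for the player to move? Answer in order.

Classify positions by backward induction: terminal positions (no move available) are L. From any other position, the mover wins iff some move reaches an L.
n=0: no move → L
n=1: can move to 0, which is L ⇒ W
n=2: the only move is to 1(W), a W ⇒ L
n=3: can move to 2, which is L ⇒ W
n=4: the only move is to 3(W), a W ⇒ L
n=5: can move to 4, which is L ⇒ W
n=6: can move to 2, which is L ⇒ W
n=7: the only move is to 6(W), a W ⇒ L
n=8: can move to 7, which is L ⇒ W
n=9: moves to 3(W), 8(W); every one is W ⇒ L
n=10: can move to 9, which is L ⇒ W
n=11: the only move is to 10(W), a W ⇒ L
n=12: can move to 4, which is L ⇒ W
n=13: the only move is to 12(W), a W ⇒ L
n=14: can move to 13, which is L ⇒ W
n=15: moves to 5(W), 14(W); every one is W ⇒ L

8: W, 14: W, 15: L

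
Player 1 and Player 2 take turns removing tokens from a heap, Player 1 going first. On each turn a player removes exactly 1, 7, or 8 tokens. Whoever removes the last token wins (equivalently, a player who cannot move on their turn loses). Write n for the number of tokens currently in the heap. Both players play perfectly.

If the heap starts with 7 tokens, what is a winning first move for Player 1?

Classify positions by backward induction: terminal positions (no move available) are L. From any other position, the mover wins iff some move reaches an L.
n=0: no move → L
n=1: can move to 0, which is L ⇒ W
n=2: the only move is to 1(W), a W ⇒ L
n=3: can move to 2, which is L ⇒ W
n=4: the only move is to 3(W), a W ⇒ L
n=5: can move to 4, which is L ⇒ W
n=6: the only move is to 5(W), a W ⇒ L
n=7: can move to 6, which is L ⇒ W
From 7, the L positions reachable in one move are: 6, 0. Any move reaching one of these is winning.

Remove 1, leaving 6.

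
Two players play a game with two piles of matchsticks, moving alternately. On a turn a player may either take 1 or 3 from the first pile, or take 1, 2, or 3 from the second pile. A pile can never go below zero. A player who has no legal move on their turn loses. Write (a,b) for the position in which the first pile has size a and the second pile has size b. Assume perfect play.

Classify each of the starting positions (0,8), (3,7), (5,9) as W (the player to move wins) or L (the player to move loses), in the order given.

Label each position W (a win for the player to move) or L (a loss). A position with no legal move is L; any other position is W exactly when some move reaches an L, and L when every move reaches a W.
No move ever increases a pile, so every position that can arise here has a ≤ 5 and b ≤ 9; it is enough to label the cells with 0 ≤ a ≤ 5 and 0 ≤ b ≤ 9.
Every move lowers a or b (never raises either), so fill the grid row by row in increasing a, and left to right within a row: each cell's successors are then already labelled.
      b=0  b=1  b=2  b=3  b=4  b=5  b=6  b=7  b=8  b=9
a=0:    L    W    W    W    L    W    W    W    L    W
a=1:    W    L    W    W    W    L    W    W    W    L
a=2:    L    W    W    W    L    W    W    W    L    W
a=3:    W    L    W    W    W    L    W    W    W    L
a=4:    L    W    W    W    L    W    W    W    L    W
a=5:    W    L    W    W    W    L    W    W    W    L
Cells with no legal move (terminal, hence L): (0,0).
The remaining L cells, each justified by listing all of its moves:
(0,4): only reaches (0,3)(W), (0,2)(W), (0,1)(W), all W → L
(0,8): only reaches (0,7)(W), (0,6)(W), (0,5)(W), all W → L
(1,1): only reaches (0,1)(W), (1,0)(W), all W → L
(1,5): only reaches (0,5)(W), (1,4)(W), (1,3)(W), (1,2)(W), all W → L
(1,9): only reaches (0,9)(W), (1,8)(W), (1,7)(W), (1,6)(W), all W → L
(2,0): only reaches (1,0)(W), which is W → L
(2,4): only reaches (1,4)(W), (2,3)(W), (2,2)(W), (2,1)(W), all W → L
(2,8): only reaches (1,8)(W), (2,7)(W), (2,6)(W), (2,5)(W), all W → L
(3,1): only reaches (2,1)(W), (0,1)(W), (3,0)(W), all W → L
(3,5): only reaches (2,5)(W), (0,5)(W), (3,4)(W), (3,3)(W), (3,2)(W), all W → L
(3,9): only reaches (2,9)(W), (0,9)(W), (3,8)(W), (3,7)(W), (3,6)(W), all W → L
(4,0): only reaches (3,0)(W), (1,0)(W), all W → L
(4,4): only reaches (3,4)(W), (1,4)(W), (4,3)(W), (4,2)(W), (4,1)(W), all W → L
(4,8): only reaches (3,8)(W), (1,8)(W), (4,7)(W), (4,6)(W), (4,5)(W), all W → L
(5,1): only reaches (4,1)(W), (2,1)(W), (5,0)(W), all W → L
(5,5): only reaches (4,5)(W), (2,5)(W), (5,4)(W), (5,3)(W), (5,2)(W), all W → L
(5,9): only reaches (4,9)(W), (2,9)(W), (5,8)(W), (5,7)(W), (5,6)(W), all W → L
Every other cell has at least one move into one of the L cells above, so it is W.
(0,8): one of the L cells justified above, so L
(3,7): the move to (3,5) reaches an L cell, so W
(5,9): one of the L cells justified above, so L

(0,8): L, (3,7): W, (5,9): L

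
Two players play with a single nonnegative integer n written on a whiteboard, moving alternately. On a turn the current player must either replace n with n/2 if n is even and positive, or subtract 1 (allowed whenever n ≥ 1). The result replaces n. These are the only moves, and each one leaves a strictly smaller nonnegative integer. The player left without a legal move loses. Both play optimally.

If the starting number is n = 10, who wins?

The first player wins.

Compute win/loss labels from the base case upward. A position with no move is L. Any other position is W if it can reach an L in one move, else L.
n=0: no move → L
n=1: can move to 0, which is L ⇒ W
n=2: the only move is to 1(W), a W ⇒ L
n=3: can move to 2, which is L ⇒ W
n=4: can move to 2, which is L ⇒ W
n=5: the only move is to 4(W), a W ⇒ L
n=6: can move to 5, which is L ⇒ W
n=7: the only move is to 6(W), a W ⇒ L
n=8: can move to 7, which is L ⇒ W
n=9: the only move is to 8(W), a W ⇒ L
n=10: can move to 5, which is L ⇒ W
The starting position 10 is W: the player to move should move to 5, handing over an L position.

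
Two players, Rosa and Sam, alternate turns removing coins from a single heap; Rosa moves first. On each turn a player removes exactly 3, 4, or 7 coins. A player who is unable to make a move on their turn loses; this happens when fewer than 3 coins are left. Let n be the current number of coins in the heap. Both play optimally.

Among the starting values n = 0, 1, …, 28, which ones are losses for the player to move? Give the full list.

Positions with no move are L. A position that does have a move is losing for the player to move precisely when every available move leads to a winning position for the opponent. Fill in the labels:
n=0: no move → L
n=1: no move → L
n=2: no move → L
n=3: →0(L), so W
n=4: →1(L), so W
n=5: →2(L), so W
n=6: →2(L), so W
n=7: →0(L), so W
n=8: →1(L), so W
n=9: →2(L), so W
n=10: →7(W), 6(W), 3(W) — all W, so L
n=11: →8(W), 7(W), 4(W) — all W, so L
n=12: →9(W), 8(W), 5(W) — all W, so L
n=13: →10(L), so W
n=14: →11(L), so W
n=15: →12(L), so W
n=16: →12(L), so W
n=17: →10(L), so W
n=18: →11(L), so W
n=19: →12(L), so W
n=20: →17(W), 16(W), 13(W) — all W, so L
n=21: →18(W), 17(W), 14(W) — all W, so L
n=22: →19(W), 18(W), 15(W) — all W, so L
n=23: →20(L), so W
n=24: →21(L), so W
n=25: →22(L), so W
n=26: →22(L), so W
n=27: →20(L), so W
n=28: →21(L), so W
The losing starting values of n are exactly the entries labelled L in this table (9 of them).

0, 1, 2, 10, 11, 12, 20, 21, 22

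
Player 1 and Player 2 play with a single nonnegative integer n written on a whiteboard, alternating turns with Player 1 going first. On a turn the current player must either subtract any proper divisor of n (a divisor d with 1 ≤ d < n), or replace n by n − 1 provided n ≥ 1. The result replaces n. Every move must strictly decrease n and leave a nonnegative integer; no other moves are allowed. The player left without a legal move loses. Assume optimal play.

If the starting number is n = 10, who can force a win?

Player 1 wins.

Build the W/L table. Terminal = L. A non-terminal position is W if it has a move to some L; otherwise it is L.
n=0: no move → L
n=1: can move to 0, which is L ⇒ W
n=2: the only move is to 1(W), a W ⇒ L
n=3: can move to 2, which is L ⇒ W
n=4: can move to 2, which is L ⇒ W
n=5: the only move is to 4(W), a W ⇒ L
n=6: can move to 5, which is L ⇒ W
n=7: the only move is to 6(W), a W ⇒ L
n=8: can move to 7, which is L ⇒ W
n=9: moves to 6(W), 8(W); every one is W ⇒ L
n=10: can move to 5, which is L ⇒ W
The starting position 10 is W: Player 1 should move to 5, handing over an L position.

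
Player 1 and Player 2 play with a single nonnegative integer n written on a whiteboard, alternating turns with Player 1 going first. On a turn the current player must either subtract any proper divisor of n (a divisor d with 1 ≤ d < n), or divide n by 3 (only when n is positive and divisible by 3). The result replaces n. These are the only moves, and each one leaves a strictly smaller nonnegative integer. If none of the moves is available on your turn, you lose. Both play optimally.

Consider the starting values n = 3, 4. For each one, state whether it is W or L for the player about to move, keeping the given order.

Positions with no move are L. A position that does have a move is losing for the player to move precisely when every available move leads to a winning position for the opponent. Fill in the labels:
n=0: no move → L
n=1: no move → L
n=2: reaches L-position 1 → W
n=3: reaches L-position 1 → W
n=4: only reaches 2(W), 3(W), all W → L

3: W, 4: L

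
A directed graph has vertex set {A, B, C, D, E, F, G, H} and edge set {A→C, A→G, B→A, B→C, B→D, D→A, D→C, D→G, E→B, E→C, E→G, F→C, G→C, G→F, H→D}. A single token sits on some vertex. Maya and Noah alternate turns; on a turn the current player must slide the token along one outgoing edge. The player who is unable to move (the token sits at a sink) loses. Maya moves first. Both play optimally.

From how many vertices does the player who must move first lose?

Build the W/L table. Terminal = L. A non-terminal position is W if it has a move to some L; otherwise it is L.
Every edge goes from a vertex to one that appears earlier in the order C, F, G, A, D, B, H, E, so processing vertices in that order labels each vertex after all of its successors.
C: no outgoing edge → L
F: →C(L), so W
G: →C(L), so W
A: →C(L), so W
D: →C(L), so W
B: →C(L), so W
H: →D(W) only, which is W, so L
E: →C(L), so W
The L vertices are C, H; that is 2 in all.

2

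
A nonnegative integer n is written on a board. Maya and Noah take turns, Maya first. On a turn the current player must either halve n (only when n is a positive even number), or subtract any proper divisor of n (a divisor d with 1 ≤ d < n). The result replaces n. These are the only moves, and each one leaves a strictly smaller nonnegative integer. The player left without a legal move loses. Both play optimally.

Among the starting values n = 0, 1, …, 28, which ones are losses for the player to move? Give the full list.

Classify positions by backward induction: terminal positions (no move available) are L. From any other position, the mover wins iff some move reaches an L.
n=0: no move → L
n=1: no move → L
n=2: W (go to 1, an L position)
n=3: L (sole option 2(W) is W)
n=4: W (go to 3, an L position)
n=5: L (sole option 4(W) is W)
n=6: W (go to 3, an L position)
n=7: L (sole option 6(W) is W)
n=8: W (go to 7, an L position)
n=9: L (options 6(W), 8(W) are all W)
n=10: W (go to 5, an L position)
n=11: L (sole option 10(W) is W)
n=12: W (go to 9, an L position)
n=13: L (sole option 12(W) is W)
n=14: W (go to 7, an L position)
n=15: L (options 10(W), 12(W), 14(W) are all W)
n=16: W (go to 15, an L position)
n=17: L (sole option 16(W) is W)
n=18: W (go to 9, an L position)
n=19: L (sole option 18(W) is W)
n=20: W (go to 15, an L position)
n=21: L (options 14(W), 18(W), 20(W) are all W)
n=22: W (go to 11, an L position)
n=23: L (sole option 22(W) is W)
n=24: W (go to 21, an L position)
n=25: L (options 20(W), 24(W) are all W)
n=26: W (go to 13, an L position)
n=27: L (options 18(W), 24(W), 26(W) are all W)
n=28: W (go to 21, an L position)
Reading off the rows marked L gives the requested list; there are 15 such values of n.

0, 1, 3, 5, 7, 9, 11, 13, 15, 17, 19, 21, 23, 25, 27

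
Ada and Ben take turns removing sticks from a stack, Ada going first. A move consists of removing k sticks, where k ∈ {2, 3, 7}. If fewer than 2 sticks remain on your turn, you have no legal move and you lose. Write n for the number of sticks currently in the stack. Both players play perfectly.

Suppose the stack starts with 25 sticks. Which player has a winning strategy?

Ben wins.

Work bottom-up. With no move the player to move loses. Otherwise the position is W if at least one move leads to an L position for the opponent, and L if every move leads to a W.
n=0: no move → L
n=1: no move → L
n=2: reaches L-position 0 → W
n=3: reaches L-position 1 → W
n=4: reaches L-position 1 → W
n=5: only reaches 3(W), 2(W), all W → L
n=6: only reaches 4(W), 3(W), all W → L
n=7: reaches L-position 5 → W
n=8: reaches L-position 6 → W
n=9: reaches L-position 6 → W
n=10: only reaches 8(W), 7(W), 3(W), all W → L
n=11: only reaches 9(W), 8(W), 4(W), all W → L
n=12: reaches L-position 10 → W
n=13: reaches L-position 11 → W
n=14: reaches L-position 11 → W
n=15: only reaches 13(W), 12(W), 8(W), all W → L
n=16: only reaches 14(W), 13(W), 9(W), all W → L
n=17: reaches L-position 15 → W
n=18: reaches L-position 16 → W
n=19: reaches L-position 16 → W
n=20: only reaches 18(W), 17(W), 13(W), all W → L
n=21: only reaches 19(W), 18(W), 14(W), all W → L
n=22: reaches L-position 20 → W
n=23: reaches L-position 21 → W
n=24: reaches L-position 21 → W
n=25: only reaches 23(W), 22(W), 18(W), all W → L
The starting position 25 is L: whatever Ada does, the opponent receives a W position.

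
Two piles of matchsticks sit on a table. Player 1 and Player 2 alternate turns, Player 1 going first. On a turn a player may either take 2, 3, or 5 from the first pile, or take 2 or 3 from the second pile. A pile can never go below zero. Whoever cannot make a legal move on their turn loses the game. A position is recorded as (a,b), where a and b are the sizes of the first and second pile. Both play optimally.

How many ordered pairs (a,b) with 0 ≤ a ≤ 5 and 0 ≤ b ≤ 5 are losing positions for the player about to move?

Compute win/loss labels from the base case upward. A position with no move is L. Any other position is W if it can reach an L in one move, else L.
Every move lowers a or b (never raises either), so fill the grid row by row in increasing a, and left to right within a row: each cell's successors are then already labelled.
      b=0  b=1  b=2  b=3  b=4  b=5
a=0:    L    L    W    W    W    L
a=1:    L    L    W    W    W    L
a=2:    W    W    L    L    W    W
a=3:    W    W    L    L    W    W
a=4:    W    W    W    W    L    W
a=5:    W    W    W    W    L    W
Cells with no legal move (terminal, hence L): (0,0), (0,1), (1,0), (1,1).
The remaining L cells, each justified by listing all of its moves:
(0,5): →(0,3)(W), (0,2)(W) — all W, so L
(1,5): →(1,3)(W), (1,2)(W) — all W, so L
(2,2): →(0,2)(W), (2,0)(W) — all W, so L
(2,3): →(0,3)(W), (2,1)(W), (2,0)(W) — all W, so L
(3,2): →(1,2)(W), (0,2)(W), (3,0)(W) — all W, so L
(3,3): →(1,3)(W), (0,3)(W), (3,1)(W), (3,0)(W) — all W, so L
(4,4): →(2,4)(W), (1,4)(W), (4,2)(W), (4,1)(W) — all W, so L
(5,4): →(3,4)(W), (2,4)(W), (0,4)(W), (5,2)(W), (5,1)(W) — all W, so L
Every other cell has at least one move into one of the L cells above, so it is W.
L cells per row: a=0: 3, a=1: 3, a=2: 2, a=3: 2, a=4: 1, a=5: 1; total 12.

12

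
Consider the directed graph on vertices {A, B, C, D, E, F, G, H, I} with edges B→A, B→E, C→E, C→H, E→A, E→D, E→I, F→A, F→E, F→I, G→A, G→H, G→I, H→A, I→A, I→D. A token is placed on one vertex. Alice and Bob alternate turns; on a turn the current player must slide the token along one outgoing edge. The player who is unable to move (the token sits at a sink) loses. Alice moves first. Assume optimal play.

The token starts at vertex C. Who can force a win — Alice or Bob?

Bob wins.

Positions with no move are L. A position that does have a move is losing for the player to move precisely when every available move leads to a winning position for the opponent. Fill in the labels:
Every edge goes from a vertex to one that appears earlier in the order D, A, I, E, B, F, H, C, G, so processing vertices in that order labels each vertex after all of its successors.
D: no outgoing edge → L
A: no outgoing edge → L
I: can move to A, which is L ⇒ W
E: can move to A, which is L ⇒ W
B: can move to A, which is L ⇒ W
F: can move to A, which is L ⇒ W
H: can move to A, which is L ⇒ W
C: moves to H(W), E(W); every one is W ⇒ L
G: can move to A, which is L ⇒ W
The starting position C is L: whatever Alice does, the opponent receives a W position.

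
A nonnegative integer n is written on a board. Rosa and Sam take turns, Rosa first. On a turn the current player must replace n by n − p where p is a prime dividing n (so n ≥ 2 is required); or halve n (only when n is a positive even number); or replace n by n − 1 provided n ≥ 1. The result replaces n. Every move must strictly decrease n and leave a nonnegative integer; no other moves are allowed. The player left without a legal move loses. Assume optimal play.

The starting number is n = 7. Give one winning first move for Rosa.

Label each position W (a win for the player to move) or L (a loss). A position with no legal move is L; any other position is W exactly when some move reaches an L, and L when every move reaches a W.
n=0: no move → L
n=1: can move to 0, which is L ⇒ W
n=2: can move to 0, which is L ⇒ W
n=3: can move to 0, which is L ⇒ W
n=4: moves to 2(W), 3(W); every one is W ⇒ L
n=5: can move to 0, which is L ⇒ W
n=6: can move to 4, which is L ⇒ W
n=7: can move to 0, which is L ⇒ W
From 7, the L positions reachable in one move are: 0.

Move to 0.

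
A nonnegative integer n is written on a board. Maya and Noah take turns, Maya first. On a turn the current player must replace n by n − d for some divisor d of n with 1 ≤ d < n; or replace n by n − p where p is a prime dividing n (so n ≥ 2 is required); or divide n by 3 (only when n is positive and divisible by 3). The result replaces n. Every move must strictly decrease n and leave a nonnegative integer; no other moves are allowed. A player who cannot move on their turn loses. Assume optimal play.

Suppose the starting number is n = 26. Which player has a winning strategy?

Work bottom-up. With no move the player to move loses. Otherwise the position is W if at least one move leads to an L position for the opponent, and L if every move leads to a W.
n=0: no move → L
n=1: no move → L
n=2: reaches L-position 0 → W
n=3: reaches L-position 0 → W
n=4: only reaches 2(W), 3(W), all W → L
n=5: reaches L-position 0 → W
n=6: reaches L-position 4 → W
n=7: reaches L-position 0 → W
n=8: reaches L-position 4 → W
n=9: only reaches 3(W), 6(W), 8(W), all W → L
n=10: reaches L-position 9 → W
n=11: reaches L-position 0 → W
n=12: reaches L-position 4 → W
n=13: reaches L-position 0 → W
n=14: only reaches 7(W), 12(W), 13(W), all W → L
n=15: reaches L-position 14 → W
n=16: reaches L-position 14 → W
n=17: reaches L-position 0 → W
n=18: reaches L-position 9 → W
n=19: reaches L-position 0 → W
n=20: only reaches 10(W), 15(W), 16(W), 18(W), 19(W), all W → L
n=21: reaches L-position 14 → W
n=22: reaches L-position 20 → W
n=23: reaches L-position 0 → W
n=24: reaches L-position 20 → W
n=25: reaches L-position 20 → W
n=26: only reaches 13(W), 24(W), 25(W), all W → L
The starting position 26 is L: whatever Maya does, the opponent receives a W position.

Noah wins.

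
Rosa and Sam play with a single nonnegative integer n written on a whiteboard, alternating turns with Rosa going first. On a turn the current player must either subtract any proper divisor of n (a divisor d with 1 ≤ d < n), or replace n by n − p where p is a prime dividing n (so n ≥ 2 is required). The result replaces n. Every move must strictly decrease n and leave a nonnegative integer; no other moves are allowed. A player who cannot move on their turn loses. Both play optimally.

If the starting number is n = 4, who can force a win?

Classify positions by backward induction: terminal positions (no move available) are L. From any other position, the mover wins iff some move reaches an L.
n=0: no move → L
n=1: no move → L
n=2: can move to 0, which is L ⇒ W
n=3: can move to 0, which is L ⇒ W
n=4: moves to 2(W), 3(W); every one is W ⇒ L
The starting position 4 is L: whatever Rosa does, the opponent receives a W position.

Sam wins.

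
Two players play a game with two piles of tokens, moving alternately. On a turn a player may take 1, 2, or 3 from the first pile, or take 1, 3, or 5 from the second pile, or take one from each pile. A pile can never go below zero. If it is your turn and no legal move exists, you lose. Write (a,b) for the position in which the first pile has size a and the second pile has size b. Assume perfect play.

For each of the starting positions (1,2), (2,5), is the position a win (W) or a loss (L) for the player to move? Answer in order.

(1,2): W, (2,5): L

Build the W/L table. Terminal = L. A non-terminal position is W if it has a move to some L; otherwise it is L.
No move ever increases a pile, so every position that can arise here has a ≤ 2 and b ≤ 5; it is enough to label the cells with 0 ≤ a ≤ 2 and 0 ≤ b ≤ 5.
Every move lowers a or b (never raises either), so fill the grid row by row in increasing a, and left to right within a row: each cell's successors are then already labelled.
      b=0  b=1  b=2  b=3  b=4  b=5
a=0:    L    W    L    W    L    W
a=1:    W    W    W    W    W    W
a=2:    W    L    W    L    W    L
Cells with no legal move (terminal, hence L): (0,0).
The remaining L cells, each justified by listing all of its moves:
(0,2): L (sole option (0,1)(W) is W)
(0,4): L (options (0,3)(W), (0,1)(W) are all W)
(2,1): L (options (1,1)(W), (0,1)(W), (2,0)(W), (1,0)(W) are all W)
(2,3): L (options (1,3)(W), (0,3)(W), (2,2)(W), (2,0)(W), (1,2)(W) are all W)
(2,5): L (options (1,5)(W), (0,5)(W), (2,4)(W), (2,2)(W), (2,0)(W), (1,4)(W) are all W)
Every other cell has at least one move into one of the L cells above, so it is W.
(1,2): the move to (0,2) reaches an L cell, so W
(2,5): one of the L cells justified above, so L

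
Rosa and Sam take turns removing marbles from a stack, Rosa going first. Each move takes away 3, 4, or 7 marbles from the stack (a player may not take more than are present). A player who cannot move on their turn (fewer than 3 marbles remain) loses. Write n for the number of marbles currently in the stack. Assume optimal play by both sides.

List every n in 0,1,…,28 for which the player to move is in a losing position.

0, 1, 2, 10, 11, 12, 20, 21, 22

Compute win/loss labels from the base case upward. A position with no move is L. Any other position is W if it can reach an L in one move, else L.
n=0: no move → L
n=1: no move → L
n=2: no move → L
n=3: W (go to 0, an L position)
n=4: W (go to 1, an L position)
n=5: W (go to 2, an L position)
n=6: W (go to 2, an L position)
n=7: W (go to 0, an L position)
n=8: W (go to 1, an L position)
n=9: W (go to 2, an L position)
n=10: L (options 7(W), 6(W), 3(W) are all W)
n=11: L (options 8(W), 7(W), 4(W) are all W)
n=12: L (options 9(W), 8(W), 5(W) are all W)
n=13: W (go to 10, an L position)
n=14: W (go to 11, an L position)
n=15: W (go to 12, an L position)
n=16: W (go to 12, an L position)
n=17: W (go to 10, an L position)
n=18: W (go to 11, an L position)
n=19: W (go to 12, an L position)
n=20: L (options 17(W), 16(W), 13(W) are all W)
n=21: L (options 18(W), 17(W), 14(W) are all W)
n=22: L (options 19(W), 18(W), 15(W) are all W)
n=23: W (go to 20, an L position)
n=24: W (go to 21, an L position)
n=25: W (go to 22, an L position)
n=26: W (go to 22, an L position)
n=27: W (go to 20, an L position)
n=28: W (go to 21, an L position)
Reading off the rows marked L gives the requested list; there are 9 such values of n.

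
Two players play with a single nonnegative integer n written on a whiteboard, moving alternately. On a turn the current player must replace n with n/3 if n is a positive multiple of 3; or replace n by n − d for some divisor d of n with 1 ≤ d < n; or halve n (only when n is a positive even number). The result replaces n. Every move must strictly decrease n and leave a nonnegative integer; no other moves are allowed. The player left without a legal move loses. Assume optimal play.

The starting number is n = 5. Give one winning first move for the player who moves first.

Work bottom-up. With no move the player to move loses. Otherwise the position is W if at least one move leads to an L position for the opponent, and L if every move leads to a W.
n=0: no move → L
n=1: no move → L
n=2: reaches L-position 1 → W
n=3: reaches L-position 1 → W
n=4: only reaches 2(W), 3(W), all W → L
n=5: reaches L-position 4 → W
From 5, the L positions reachable in one move are: 4.

Move to 4.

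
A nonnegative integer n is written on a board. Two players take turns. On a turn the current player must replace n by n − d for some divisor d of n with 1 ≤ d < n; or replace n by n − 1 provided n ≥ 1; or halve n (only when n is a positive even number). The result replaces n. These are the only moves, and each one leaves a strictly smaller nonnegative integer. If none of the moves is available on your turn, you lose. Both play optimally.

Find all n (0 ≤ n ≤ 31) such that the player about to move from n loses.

Positions with no move are L. A position that does have a move is losing for the player to move precisely when every available move leads to a winning position for the opponent. Fill in the labels:
n=0: no move → L
n=1: W (go to 0, an L position)
n=2: L (sole option 1(W) is W)
n=3: W (go to 2, an L position)
n=4: W (go to 2, an L position)
n=5: L (sole option 4(W) is W)
n=6: W (go to 5, an L position)
n=7: L (sole option 6(W) is W)
n=8: W (go to 7, an L position)
n=9: L (options 6(W), 8(W) are all W)
n=10: W (go to 5, an L position)
n=11: L (sole option 10(W) is W)
n=12: W (go to 9, an L position)
n=13: L (sole option 12(W) is W)
n=14: W (go to 7, an L position)
n=15: L (options 10(W), 12(W), 14(W) are all W)
n=16: W (go to 15, an L position)
n=17: L (sole option 16(W) is W)
n=18: W (go to 9, an L position)
n=19: L (sole option 18(W) is W)
n=20: W (go to 15, an L position)
n=21: L (options 14(W), 18(W), 20(W) are all W)
n=22: W (go to 11, an L position)
n=23: L (sole option 22(W) is W)
n=24: W (go to 21, an L position)
n=25: L (options 20(W), 24(W) are all W)
n=26: W (go to 13, an L position)
n=27: L (options 18(W), 24(W), 26(W) are all W)
n=28: W (go to 21, an L position)
n=29: L (sole option 28(W) is W)
n=30: W (go to 15, an L position)
n=31: L (sole option 30(W) is W)
Reading off the rows marked L gives the requested list; there are 16 such values of n.

0, 2, 5, 7, 9, 11, 13, 15, 17, 19, 21, 23, 25, 27, 29, 31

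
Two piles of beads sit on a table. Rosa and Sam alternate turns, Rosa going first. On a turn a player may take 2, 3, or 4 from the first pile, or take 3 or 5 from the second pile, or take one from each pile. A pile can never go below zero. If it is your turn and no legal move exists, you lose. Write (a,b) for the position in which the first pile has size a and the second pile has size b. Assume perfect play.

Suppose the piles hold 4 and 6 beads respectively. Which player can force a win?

Build the W/L table. Terminal = L. A non-terminal position is W if it has a move to some L; otherwise it is L.
No move ever increases a pile, so every position that can arise here has a ≤ 4 and b ≤ 6; it is enough to label the cells with 0 ≤ a ≤ 4 and 0 ≤ b ≤ 6.
Every move lowers a or b (never raises either), so fill the grid row by row in increasing a, and left to right within a row: each cell's successors are then already labelled.
      b=0  b=1  b=2  b=3  b=4  b=5  b=6
a=0:    L    L    L    W    W    W    W
a=1:    L    W    W    W    L    W    L
a=2:    W    W    W    L    L    W    W
a=3:    W    W    W    L    W    W    W
a=4:    W    W    W    W    W    L    W
Cells with no legal move (terminal, hence L): (0,0), (0,1), (0,2), (1,0).
The remaining L cells, each justified by listing all of its moves:
(1,4): L (options (1,1)(W), (0,3)(W) are all W)
(1,6): L (options (1,3)(W), (1,1)(W), (0,5)(W) are all W)
(2,3): L (options (0,3)(W), (2,0)(W), (1,2)(W) are all W)
(2,4): L (options (0,4)(W), (2,1)(W), (1,3)(W) are all W)
(3,3): L (options (1,3)(W), (0,3)(W), (3,0)(W), (2,2)(W) are all W)
(4,5): L (options (2,5)(W), (1,5)(W), (0,5)(W), (4,2)(W), (4,0)(W), (3,4)(W) are all W)
Every other cell has at least one move into one of the L cells above, so it is W.
From (4,6) Rosa can move to (1,6), reaching an L position.

Rosa wins.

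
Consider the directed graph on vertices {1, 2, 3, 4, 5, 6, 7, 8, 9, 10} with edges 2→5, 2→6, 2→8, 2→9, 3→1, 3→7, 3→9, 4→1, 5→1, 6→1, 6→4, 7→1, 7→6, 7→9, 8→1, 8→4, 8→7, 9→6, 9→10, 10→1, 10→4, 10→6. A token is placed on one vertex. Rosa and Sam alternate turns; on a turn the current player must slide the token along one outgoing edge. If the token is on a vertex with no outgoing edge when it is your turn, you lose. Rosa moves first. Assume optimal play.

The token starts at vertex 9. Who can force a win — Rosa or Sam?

Classify positions by backward induction: terminal positions (no move available) are L. From any other position, the mover wins iff some move reaches an L.
Every edge goes from a vertex to one that appears earlier in the order 1, 4, 6, 10, 9, 5, 7, 8, 2, 3, so processing vertices in that order labels each vertex after all of its successors.
1: no outgoing edge → L
4: reaches L-position 1 → W
6: reaches L-position 1 → W
10: reaches L-position 1 → W
9: only reaches 10(W), 6(W), all W → L
5: reaches L-position 1 → W
7: reaches L-position 9 → W
8: reaches L-position 1 → W
2: reaches L-position 9 → W
3: reaches L-position 9 → W
The starting position 9 is L: whatever Rosa does, the opponent receives a W position.

Sam wins.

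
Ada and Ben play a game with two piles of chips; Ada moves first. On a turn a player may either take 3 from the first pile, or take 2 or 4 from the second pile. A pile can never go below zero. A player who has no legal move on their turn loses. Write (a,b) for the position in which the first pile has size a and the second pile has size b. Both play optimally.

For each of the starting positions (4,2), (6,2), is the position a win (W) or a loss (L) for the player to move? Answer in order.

(4,2): L, (6,2): W

Classify positions by backward induction: terminal positions (no move available) are L. From any other position, the mover wins iff some move reaches an L.
No move ever increases a pile, so every position that can arise here has a ≤ 6 and b ≤ 2; it is enough to label the cells with 0 ≤ a ≤ 6 and 0 ≤ b ≤ 2.
Every move lowers a or b (never raises either), so fill the grid row by row in increasing a, and left to right within a row: each cell's successors are then already labelled.
      b=0  b=1  b=2
a=0:    L    L    W
a=1:    L    L    W
a=2:    L    L    W
a=3:    W    W    L
a=4:    W    W    L
a=5:    W    W    L
a=6:    L    L    W
Cells with no legal move (terminal, hence L): (0,0), (0,1), (1,0), (1,1), (2,0), (2,1).
The remaining L cells, each justified by listing all of its moves:
(3,2): moves to (0,2)(W), (3,0)(W); every one is W ⇒ L
(4,2): moves to (1,2)(W), (4,0)(W); every one is W ⇒ L
(5,2): moves to (2,2)(W), (5,0)(W); every one is W ⇒ L
(6,0): the only move is to (3,0)(W), a W ⇒ L
(6,1): the only move is to (3,1)(W), a W ⇒ L
Every other cell has at least one move into one of the L cells above, so it is W.
(4,2): one of the L cells justified above, so L
(6,2): the move to (3,2) reaches an L cell, so W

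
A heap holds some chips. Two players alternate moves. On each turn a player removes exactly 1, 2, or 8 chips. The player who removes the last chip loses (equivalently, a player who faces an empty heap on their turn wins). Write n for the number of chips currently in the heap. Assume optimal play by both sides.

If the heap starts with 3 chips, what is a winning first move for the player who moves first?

Remove 2, leaving 1.

Work bottom-up. With no move the player to move wins. Otherwise the position is W if at least one move leads to an L position for the opponent, and L if every move leads to a W.
n=0: no move; the opponent has just taken the last chip and therefore loses → W
n=1: only reaches 0(W), which is W → L
n=2: reaches L-position 1 → W
n=3: reaches L-position 1 → W
From 3, the L positions reachable in one move are: 1.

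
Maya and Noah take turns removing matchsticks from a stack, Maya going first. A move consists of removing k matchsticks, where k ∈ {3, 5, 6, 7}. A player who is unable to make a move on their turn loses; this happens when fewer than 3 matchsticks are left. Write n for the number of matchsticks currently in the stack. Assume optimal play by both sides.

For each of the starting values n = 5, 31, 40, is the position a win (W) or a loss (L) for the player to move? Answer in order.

Build the W/L table. Terminal = L. A non-terminal position is W if it has a move to some L; otherwise it is L.
n=0: no move → L
n=1: no move → L
n=2: no move → L
n=3: reaches L-position 0 → W
n=4: reaches L-position 1 → W
n=5: reaches L-position 2 → W
n=6: reaches L-position 1 → W
n=7: reaches L-position 2 → W
n=8: reaches L-position 2 → W
n=9: reaches L-position 2 → W
n=10: only reaches 7(W), 5(W), 4(W), 3(W), all W → L
n=11: only reaches 8(W), 6(W), 5(W), 4(W), all W → L
n=12: only reaches 9(W), 7(W), 6(W), 5(W), all W → L
n=13: reaches L-position 10 → W
n=14: reaches L-position 11 → W
n=15: reaches L-position 12 → W
n=16: reaches L-position 11 → W
n=17: reaches L-position 12 → W
n=18: reaches L-position 12 → W
n=19: reaches L-position 12 → W
n=20: only reaches 17(W), 15(W), 14(W), 13(W), all W → L
n=21: only reaches 18(W), 16(W), 15(W), 14(W), all W → L
n=22: only reaches 19(W), 17(W), 16(W), 15(W), all W → L
n=23: reaches L-position 20 → W
n=24: reaches L-position 21 → W
n=25: reaches L-position 22 → W
n=26: reaches L-position 21 → W
n=27: reaches L-position 22 → W
n=28: reaches L-position 22 → W
n=29: reaches L-position 22 → W
n=30: only reaches 27(W), 25(W), 24(W), 23(W), all W → L
n=31: only reaches 28(W), 26(W), 25(W), 24(W), all W → L
n=32: only reaches 29(W), 27(W), 26(W), 25(W), all W → L
n=33: reaches L-position 30 → W
n=34: reaches L-position 31 → W
n=35: reaches L-position 32 → W
n=36: reaches L-position 31 → W
n=37: reaches L-position 32 → W
n=38: reaches L-position 32 → W
n=39: reaches L-position 32 → W
n=40: only reaches 37(W), 35(W), 34(W), 33(W), all W → L

5: W, 31: L, 40: L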